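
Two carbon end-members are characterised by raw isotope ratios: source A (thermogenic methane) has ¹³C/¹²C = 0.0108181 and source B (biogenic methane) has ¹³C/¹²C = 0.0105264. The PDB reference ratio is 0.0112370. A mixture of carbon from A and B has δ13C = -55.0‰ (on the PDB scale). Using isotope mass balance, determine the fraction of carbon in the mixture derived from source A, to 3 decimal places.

δ_A = (0.0108181/0.0112370 − 1)×1000 = (0.962721 − 1)×1000 = -37.279‰
δ_B = (0.0105264/0.0112370 − 1)×1000 = (0.936762 − 1)×1000 = -63.238‰
f_A = (δ_mix − δ_B)/(δ_A − δ_B) = (-55.0 − (-63.238))/(-37.279 − (-63.238))
f_A = 8.238 / 25.959 = 0.3173

0.317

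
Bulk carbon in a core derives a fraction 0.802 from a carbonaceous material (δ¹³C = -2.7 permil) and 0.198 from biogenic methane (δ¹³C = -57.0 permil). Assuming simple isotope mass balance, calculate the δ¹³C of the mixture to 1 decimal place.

-13.5 permil

δ_mix = f_A·δ_A + f_B·δ_B
δ_mix = 0.802 × (-2.7) + 0.198 × (-57.0)
δ_mix = -2.17 + -11.29 = -13.45 permil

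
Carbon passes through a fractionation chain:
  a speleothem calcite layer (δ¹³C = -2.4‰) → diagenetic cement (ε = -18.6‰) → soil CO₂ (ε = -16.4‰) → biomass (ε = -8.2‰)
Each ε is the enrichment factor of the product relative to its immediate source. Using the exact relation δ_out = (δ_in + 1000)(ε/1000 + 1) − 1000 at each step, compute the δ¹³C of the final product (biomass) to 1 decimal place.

-44.9‰

step 1: δ = (-2.40 + 1000)·(-18.6/1000 + 1) − 1000 = -20.96‰
step 2: δ = (-20.96 + 1000)·(-16.4/1000 + 1) − 1000 = -37.01‰
step 3: δ = (-37.01 + 1000)·(-8.2/1000 + 1) − 1000 = -44.91‰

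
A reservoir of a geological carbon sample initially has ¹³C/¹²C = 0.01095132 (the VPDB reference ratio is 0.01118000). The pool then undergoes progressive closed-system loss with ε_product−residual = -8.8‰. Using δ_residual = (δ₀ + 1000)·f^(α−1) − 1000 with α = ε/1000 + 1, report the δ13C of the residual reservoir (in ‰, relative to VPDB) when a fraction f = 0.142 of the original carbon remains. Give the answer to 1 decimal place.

-3.5‰

δ₀ = (0.01095132/0.01118000 − 1)×1000 = (0.979546 − 1)×1000 = -20.454‰
α − 1 = ε/1000 = -0.0088
f^(α−1) = 0.142^(-0.0088) = 1.017325
δ_res = (-20.454 + 1000) × 1.017325 − 1000 = 996.517 − 1000 = -3.48‰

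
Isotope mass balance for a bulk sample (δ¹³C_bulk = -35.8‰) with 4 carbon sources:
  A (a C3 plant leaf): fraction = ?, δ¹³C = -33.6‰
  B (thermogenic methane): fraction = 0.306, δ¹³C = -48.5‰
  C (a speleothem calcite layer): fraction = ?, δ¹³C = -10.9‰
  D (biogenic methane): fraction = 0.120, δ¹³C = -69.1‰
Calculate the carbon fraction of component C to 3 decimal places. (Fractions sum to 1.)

0.292

Let f_C and f_A be the unknown fractions; fractions sum to 1 so f_C + f_A = 0.574.
Mass balance: Σ fᵢ·δᵢ = δ_bulk ⇒ f_C·(-10.9) + f_A·(-33.6) = -35.8 − (-23.133) = -12.667
Substitute f_A = 0.574 − f_C:
f_C·(-10.9 − -33.6) = -12.667 − 0.574×(-33.6) = 6.619
f_C = 6.619 / 22.7 = 0.2916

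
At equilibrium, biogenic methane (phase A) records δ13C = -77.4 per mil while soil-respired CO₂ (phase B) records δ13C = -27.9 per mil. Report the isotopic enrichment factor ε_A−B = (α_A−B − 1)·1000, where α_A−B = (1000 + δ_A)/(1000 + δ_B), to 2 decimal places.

-50.92 per mil

α_A−B = (1000 + -77.4) / (1000 + -27.9) = 922.6 / 972.1 = 0.949079
ε_A−B = (0.949079 − 1) × 1000 = -50.921 per mil
(The approximation ε ≈ δ_A − δ_B would give -49.5 per mil.)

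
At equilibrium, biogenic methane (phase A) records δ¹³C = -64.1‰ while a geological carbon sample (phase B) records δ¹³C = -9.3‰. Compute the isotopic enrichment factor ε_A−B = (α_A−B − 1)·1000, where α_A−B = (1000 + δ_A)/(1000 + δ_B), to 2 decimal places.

-55.31‰

α_A−B = (1000 + -64.1) / (1000 + -9.3) = 935.9 / 990.7 = 0.944686
ε_A−B = (0.944686 − 1) × 1000 = -55.314‰
(The approximation ε ≈ δ_A − δ_B would give -54.8‰.)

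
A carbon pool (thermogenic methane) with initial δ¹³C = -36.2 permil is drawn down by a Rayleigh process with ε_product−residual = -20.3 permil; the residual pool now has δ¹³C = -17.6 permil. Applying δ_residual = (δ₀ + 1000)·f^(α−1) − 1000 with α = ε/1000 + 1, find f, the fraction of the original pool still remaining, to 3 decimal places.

0.390

α − 1 = ε/1000 = -0.0203
(δ_res + 1000)/(δ₀ + 1000) = (-17.6 + 1000)/(-36.2 + 1000) = 982.4/963.8 = 1.019299
f = 1.019299^(1/-0.0203) = exp(ln(1.019299)/-0.0203) = exp(0.01911/-0.0203)
f = exp(-0.9416) = 0.3900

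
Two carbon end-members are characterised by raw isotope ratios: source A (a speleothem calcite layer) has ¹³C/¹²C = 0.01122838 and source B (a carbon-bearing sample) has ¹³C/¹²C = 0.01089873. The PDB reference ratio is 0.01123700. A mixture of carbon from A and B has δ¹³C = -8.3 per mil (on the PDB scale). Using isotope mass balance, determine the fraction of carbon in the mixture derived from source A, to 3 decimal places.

δ_A = (0.01122838/0.01123700 − 1)×1000 = (0.999233 − 1)×1000 = -0.767 per mil
δ_B = (0.01089873/0.01123700 − 1)×1000 = (0.969897 − 1)×1000 = -30.103 per mil
f_A = (δ_mix − δ_B)/(δ_A − δ_B) = (-8.3 − (-30.103))/(-0.767 − (-30.103))
f_A = 21.803 / 29.336 = 0.7432

0.743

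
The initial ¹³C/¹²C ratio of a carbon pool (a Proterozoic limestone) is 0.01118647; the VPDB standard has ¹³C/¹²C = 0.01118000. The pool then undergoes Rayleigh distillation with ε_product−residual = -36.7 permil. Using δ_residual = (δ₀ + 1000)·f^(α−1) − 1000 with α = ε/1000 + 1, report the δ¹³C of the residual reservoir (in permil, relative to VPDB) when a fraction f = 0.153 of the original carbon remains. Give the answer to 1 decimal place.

δ₀ = (0.01118647/0.01118000 − 1)×1000 = (1.000579 − 1)×1000 = 0.579 permil
α − 1 = ε/1000 = -0.0367
f^(α−1) = 0.153^(-0.0367) = 1.071326
δ_res = (0.579 + 1000) × 1.071326 − 1000 = 1071.946 − 1000 = 71.95 permil

71.9 permil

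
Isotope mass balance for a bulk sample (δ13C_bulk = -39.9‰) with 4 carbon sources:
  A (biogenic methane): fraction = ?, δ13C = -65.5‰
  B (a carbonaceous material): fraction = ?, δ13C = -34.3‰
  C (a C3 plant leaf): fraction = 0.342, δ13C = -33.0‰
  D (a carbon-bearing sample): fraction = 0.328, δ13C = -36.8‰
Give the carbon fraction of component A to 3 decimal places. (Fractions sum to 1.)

Let f_A and f_B be the unknown fractions; fractions sum to 1 so f_A + f_B = 0.330.
Mass balance: Σ fᵢ·δᵢ = δ_bulk ⇒ f_A·(-65.5) + f_B·(-34.3) = -39.9 − (-23.356) = -16.544
Substitute f_B = 0.330 − f_A:
f_A·(-65.5 − -34.3) = -16.544 − 0.330×(-34.3) = -5.225
f_A = -5.225 / -31.2 = 0.1675

0.167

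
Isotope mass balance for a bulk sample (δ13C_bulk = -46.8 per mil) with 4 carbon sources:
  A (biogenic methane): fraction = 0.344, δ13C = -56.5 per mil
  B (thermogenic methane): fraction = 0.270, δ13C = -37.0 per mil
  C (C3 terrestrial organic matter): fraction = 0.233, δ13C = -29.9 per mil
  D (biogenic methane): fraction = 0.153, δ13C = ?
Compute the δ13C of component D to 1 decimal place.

-68.0 per mil

Isotope mass balance: δ_bulk = Σ fᵢ·δᵢ.
-46.8 = 0.344×(-56.5) + 0.270×(-37.0) + 0.233×(-29.9) + 0.153×δ_D
0.153·δ_D = -46.8 − (-36.393) = -10.407
δ_D = -10.407 / 0.153 = -68.02 per mil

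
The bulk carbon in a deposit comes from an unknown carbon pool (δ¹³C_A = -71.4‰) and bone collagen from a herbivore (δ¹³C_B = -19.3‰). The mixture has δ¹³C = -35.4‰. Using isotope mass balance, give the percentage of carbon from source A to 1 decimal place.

δ_mix = f_A·δ_A + (1 − f_A)·δ_B  ⇒  f_A = (δ_mix − δ_B)/(δ_A − δ_B)
f_A = (-35.4 − (-19.3)) / (-71.4 − (-19.3))
f_A = -16.1 / -52.1 = 0.3090

30.9%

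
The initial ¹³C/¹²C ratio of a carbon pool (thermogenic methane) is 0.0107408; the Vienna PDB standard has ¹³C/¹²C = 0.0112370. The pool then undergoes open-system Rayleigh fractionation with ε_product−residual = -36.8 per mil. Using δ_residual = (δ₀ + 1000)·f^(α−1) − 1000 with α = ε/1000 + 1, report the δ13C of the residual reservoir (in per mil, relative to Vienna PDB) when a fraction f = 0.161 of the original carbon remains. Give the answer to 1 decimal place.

δ₀ = (0.0107408/0.0112370 − 1)×1000 = (0.955842 − 1)×1000 = -44.158 per mil
α − 1 = ε/1000 = -0.0368
f^(α−1) = 0.161^(-0.0368) = 1.069520
δ_res = (-44.158 + 1000) × 1.069520 − 1000 = 1022.292 − 1000 = 22.29 per mil

22.3 per mil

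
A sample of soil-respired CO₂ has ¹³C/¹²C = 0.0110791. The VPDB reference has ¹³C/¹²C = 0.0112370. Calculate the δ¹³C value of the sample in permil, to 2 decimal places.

δ¹³C = (R_sample / R_standard − 1) × 1000
R_sample / R_standard = 0.0110791 / 0.0112370 = 0.985948
δ¹³C = (0.985948 − 1) × 1000 = -14.052 permil

-14.05 permil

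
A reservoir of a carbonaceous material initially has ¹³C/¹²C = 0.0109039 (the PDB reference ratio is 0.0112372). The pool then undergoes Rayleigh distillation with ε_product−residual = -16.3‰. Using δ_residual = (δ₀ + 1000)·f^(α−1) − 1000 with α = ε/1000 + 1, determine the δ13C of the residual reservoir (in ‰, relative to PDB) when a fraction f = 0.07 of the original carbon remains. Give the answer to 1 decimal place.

δ₀ = (0.0109039/0.0112372 − 1)×1000 = (0.970340 − 1)×1000 = -29.660‰
α − 1 = ε/1000 = -0.0163
f^(α−1) = 0.07^(-0.0163) = 1.044299
δ_res = (-29.660 + 1000) × 1.044299 − 1000 = 1013.325 − 1000 = 13.32‰

13.3‰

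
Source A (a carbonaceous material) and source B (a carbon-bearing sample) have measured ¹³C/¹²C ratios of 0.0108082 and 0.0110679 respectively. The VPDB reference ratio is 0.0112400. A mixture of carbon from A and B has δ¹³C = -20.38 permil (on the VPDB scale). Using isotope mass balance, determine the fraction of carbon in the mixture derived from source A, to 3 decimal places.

0.219

δ_A = (0.0108082/0.0112400 − 1)×1000 = (0.961584 − 1)×1000 = -38.416 permil
δ_B = (0.0110679/0.0112400 − 1)×1000 = (0.984689 − 1)×1000 = -15.311 permil
f_A = (δ_mix − δ_B)/(δ_A − δ_B) = (-20.38 − (-15.311))/(-38.416 − (-15.311))
f_A = -5.069 / -23.105 = 0.2194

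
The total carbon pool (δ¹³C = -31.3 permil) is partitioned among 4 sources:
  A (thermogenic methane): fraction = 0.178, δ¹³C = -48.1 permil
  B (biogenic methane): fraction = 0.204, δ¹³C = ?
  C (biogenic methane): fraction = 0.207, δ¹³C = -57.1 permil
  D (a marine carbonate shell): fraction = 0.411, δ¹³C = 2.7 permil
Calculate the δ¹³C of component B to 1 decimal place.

Isotope mass balance: δ_bulk = Σ fᵢ·δᵢ.
-31.3 = 0.178×(-48.1) + 0.204×δ_B + 0.207×(-57.1) + 0.411×(2.7)
0.204·δ_B = -31.3 − (-19.272) = -12.028
δ_B = -12.028 / 0.204 = -58.96 permil

-59.0 permil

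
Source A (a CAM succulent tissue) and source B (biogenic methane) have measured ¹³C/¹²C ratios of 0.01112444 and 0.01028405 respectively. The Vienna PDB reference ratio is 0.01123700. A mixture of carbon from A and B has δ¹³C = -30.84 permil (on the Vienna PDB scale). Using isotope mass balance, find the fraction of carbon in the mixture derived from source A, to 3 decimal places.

0.722

δ_A = (0.01112444/0.01123700 − 1)×1000 = (0.989983 − 1)×1000 = -10.017 permil
δ_B = (0.01028405/0.01123700 − 1)×1000 = (0.915195 − 1)×1000 = -84.805 permil
f_A = (δ_mix − δ_B)/(δ_A − δ_B) = (-30.84 − (-84.805))/(-10.017 − (-84.805))
f_A = 53.965 / 74.788 = 0.7216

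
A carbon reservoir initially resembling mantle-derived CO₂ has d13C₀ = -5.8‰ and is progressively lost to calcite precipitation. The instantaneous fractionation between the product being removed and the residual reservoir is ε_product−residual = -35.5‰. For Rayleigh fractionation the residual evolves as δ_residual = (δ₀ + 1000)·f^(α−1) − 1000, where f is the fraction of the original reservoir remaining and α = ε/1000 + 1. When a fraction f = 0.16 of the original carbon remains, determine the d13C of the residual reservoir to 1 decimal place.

Rayleigh residual: δ_res = (δ₀ + 1000)·f^(α−1) − 1000
α = ε/1000 + 1 = 0.96450, so α − 1 = -0.03550
f^(α−1) = 0.16^(-0.03550) = 1.067219
δ_res = (-5.8 + 1000) × 1.067219 − 1000 = 1061.030 − 1000 = 61.03‰

61.0‰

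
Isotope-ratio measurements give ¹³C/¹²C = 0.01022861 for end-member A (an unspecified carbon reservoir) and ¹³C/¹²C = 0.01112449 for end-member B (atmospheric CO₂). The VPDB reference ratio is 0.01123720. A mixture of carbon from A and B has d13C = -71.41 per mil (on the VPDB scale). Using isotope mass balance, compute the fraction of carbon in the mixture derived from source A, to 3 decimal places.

δ_A = (0.01022861/0.01123720 − 1)×1000 = (0.910245 − 1)×1000 = -89.755 per mil
δ_B = (0.01112449/0.01123720 − 1)×1000 = (0.989970 − 1)×1000 = -10.030 per mil
f_A = (δ_mix − δ_B)/(δ_A − δ_B) = (-71.41 − (-10.030))/(-89.755 − (-10.030))
f_A = -61.380 / -79.724 = 0.7699

0.770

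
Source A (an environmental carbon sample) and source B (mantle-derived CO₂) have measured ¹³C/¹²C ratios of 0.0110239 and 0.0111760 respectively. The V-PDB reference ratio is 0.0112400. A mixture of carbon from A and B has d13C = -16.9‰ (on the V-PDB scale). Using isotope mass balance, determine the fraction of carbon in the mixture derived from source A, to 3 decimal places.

0.828

δ_A = (0.0110239/0.0112400 − 1)×1000 = (0.980774 − 1)×1000 = -19.226‰
δ_B = (0.0111760/0.0112400 − 1)×1000 = (0.994306 − 1)×1000 = -5.694‰
f_A = (δ_mix − δ_B)/(δ_A − δ_B) = (-16.9 − (-5.694))/(-19.226 − (-5.694))
f_A = -11.206 / -13.532 = 0.8281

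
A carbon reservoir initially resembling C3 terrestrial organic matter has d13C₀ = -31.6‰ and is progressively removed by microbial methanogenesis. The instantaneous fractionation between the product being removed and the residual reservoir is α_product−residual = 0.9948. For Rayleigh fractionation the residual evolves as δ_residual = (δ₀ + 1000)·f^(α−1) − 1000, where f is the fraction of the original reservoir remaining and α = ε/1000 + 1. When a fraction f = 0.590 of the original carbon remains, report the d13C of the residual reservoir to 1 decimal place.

-28.9‰

Rayleigh residual: δ_res = (δ₀ + 1000)·f^(α−1) − 1000
α − 1 = -0.00520
f^(α−1) = 0.590^(-0.00520) = 1.002747
δ_res = (-31.6 + 1000) × 1.002747 − 1000 = 971.061 − 1000 = -28.94‰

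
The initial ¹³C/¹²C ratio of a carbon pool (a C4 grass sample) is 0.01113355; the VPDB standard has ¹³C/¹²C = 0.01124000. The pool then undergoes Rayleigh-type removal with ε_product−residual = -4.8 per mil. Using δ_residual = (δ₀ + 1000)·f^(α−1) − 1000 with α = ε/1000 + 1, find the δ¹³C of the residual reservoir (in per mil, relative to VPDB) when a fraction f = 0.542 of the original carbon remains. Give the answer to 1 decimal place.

δ₀ = (0.01113355/0.01124000 − 1)×1000 = (0.990529 − 1)×1000 = -9.471 per mil
α − 1 = ε/1000 = -0.0048
f^(α−1) = 0.542^(-0.0048) = 1.002944
δ_res = (-9.471 + 1000) × 1.002944 − 1000 = 993.446 − 1000 = -6.55 per mil

-6.6 per mil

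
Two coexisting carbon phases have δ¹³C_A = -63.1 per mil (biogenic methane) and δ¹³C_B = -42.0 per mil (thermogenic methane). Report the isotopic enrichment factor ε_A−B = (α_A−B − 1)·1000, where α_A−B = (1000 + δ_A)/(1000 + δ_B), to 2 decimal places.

α_A−B = (1000 + -63.1) / (1000 + -42.0) = 936.9 / 958.0 = 0.977975
ε_A−B = (0.977975 − 1) × 1000 = -22.025 per mil
(The approximation ε ≈ δ_A − δ_B would give -21.1 per mil.)

-22.03 per mil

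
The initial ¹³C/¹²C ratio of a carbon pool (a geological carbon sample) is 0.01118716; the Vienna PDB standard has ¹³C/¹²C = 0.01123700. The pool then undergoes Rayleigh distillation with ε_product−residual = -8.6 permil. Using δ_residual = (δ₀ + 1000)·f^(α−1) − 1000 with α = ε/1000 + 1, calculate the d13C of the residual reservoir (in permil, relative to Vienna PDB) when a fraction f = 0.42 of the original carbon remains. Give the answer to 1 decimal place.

3.0 permil

δ₀ = (0.01118716/0.01123700 − 1)×1000 = (0.995565 − 1)×1000 = -4.435 permil
α − 1 = ε/1000 = -0.0086
f^(α−1) = 0.42^(-0.0086) = 1.007488
δ_res = (-4.435 + 1000) × 1.007488 − 1000 = 1003.020 − 1000 = 3.02 permil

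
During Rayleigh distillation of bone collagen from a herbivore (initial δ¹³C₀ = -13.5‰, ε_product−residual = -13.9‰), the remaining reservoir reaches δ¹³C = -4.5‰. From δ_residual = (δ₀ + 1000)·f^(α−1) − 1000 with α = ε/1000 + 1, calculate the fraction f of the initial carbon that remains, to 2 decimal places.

α − 1 = ε/1000 = -0.0139
(δ_res + 1000)/(δ₀ + 1000) = (-4.5 + 1000)/(-13.5 + 1000) = 995.5/986.5 = 1.009123
f = 1.009123^(1/-0.0139) = exp(ln(1.009123)/-0.0139) = exp(0.00908/-0.0139)
f = exp(-0.6534) = 0.5203

0.52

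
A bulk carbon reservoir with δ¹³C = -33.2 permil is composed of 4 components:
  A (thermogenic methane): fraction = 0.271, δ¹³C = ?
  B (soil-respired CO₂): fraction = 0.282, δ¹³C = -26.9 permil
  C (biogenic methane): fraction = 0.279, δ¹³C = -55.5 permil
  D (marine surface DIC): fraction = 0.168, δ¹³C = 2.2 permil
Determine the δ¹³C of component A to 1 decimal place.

-38.7 permil

Isotope mass balance: δ_bulk = Σ fᵢ·δᵢ.
-33.2 = 0.271×δ_A + 0.282×(-26.9) + 0.279×(-55.5) + 0.168×(2.2)
0.271·δ_A = -33.2 − (-22.701) = -10.499
δ_A = -10.499 / 0.271 = -38.74 permil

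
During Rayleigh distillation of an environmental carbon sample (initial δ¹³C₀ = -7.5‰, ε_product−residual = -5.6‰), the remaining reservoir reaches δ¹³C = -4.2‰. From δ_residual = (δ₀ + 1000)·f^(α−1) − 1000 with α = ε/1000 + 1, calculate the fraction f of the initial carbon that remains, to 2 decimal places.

α − 1 = ε/1000 = -0.0056
(δ_res + 1000)/(δ₀ + 1000) = (-4.2 + 1000)/(-7.5 + 1000) = 995.8/992.5 = 1.003325
f = 1.003325^(1/-0.0056) = exp(ln(1.003325)/-0.0056) = exp(0.00332/-0.0056)
f = exp(-0.5928) = 0.5528

0.55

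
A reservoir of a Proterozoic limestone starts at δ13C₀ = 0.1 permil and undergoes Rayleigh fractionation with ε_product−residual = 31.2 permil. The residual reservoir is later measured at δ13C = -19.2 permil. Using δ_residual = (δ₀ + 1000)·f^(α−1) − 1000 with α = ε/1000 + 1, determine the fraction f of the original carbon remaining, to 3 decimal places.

α − 1 = ε/1000 = 0.0312
(δ_res + 1000)/(δ₀ + 1000) = (-19.2 + 1000)/(0.1 + 1000) = 980.8/1000.1 = 0.980702
f = 0.980702^(1/0.0312) = exp(ln(0.980702)/0.0312) = exp(-0.01949/0.0312)
f = exp(-0.6246) = 0.5355

0.535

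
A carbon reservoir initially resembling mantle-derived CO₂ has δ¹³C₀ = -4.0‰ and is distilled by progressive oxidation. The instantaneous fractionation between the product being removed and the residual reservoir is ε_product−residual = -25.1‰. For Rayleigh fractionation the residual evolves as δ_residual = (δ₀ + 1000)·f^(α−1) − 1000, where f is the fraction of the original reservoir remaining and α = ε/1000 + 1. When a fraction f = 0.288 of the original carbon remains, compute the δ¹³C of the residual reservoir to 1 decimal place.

Rayleigh residual: δ_res = (δ₀ + 1000)·f^(α−1) − 1000
α = ε/1000 + 1 = 0.97490, so α − 1 = -0.02510
f^(α−1) = 0.288^(-0.02510) = 1.031738
δ_res = (-4.0 + 1000) × 1.031738 − 1000 = 1027.611 − 1000 = 27.61‰

27.6‰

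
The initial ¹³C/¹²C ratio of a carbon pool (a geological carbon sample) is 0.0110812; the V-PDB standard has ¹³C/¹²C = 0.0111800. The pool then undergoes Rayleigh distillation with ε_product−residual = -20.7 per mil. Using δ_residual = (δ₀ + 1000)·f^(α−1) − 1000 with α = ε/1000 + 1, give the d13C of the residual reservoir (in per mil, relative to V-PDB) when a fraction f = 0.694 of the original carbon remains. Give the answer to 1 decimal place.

δ₀ = (0.0110812/0.0111800 − 1)×1000 = (0.991163 − 1)×1000 = -8.837 per mil
α − 1 = ε/1000 = -0.0207
f^(α−1) = 0.694^(-0.0207) = 1.007590
δ_res = (-8.837 + 1000) × 1.007590 − 1000 = 998.686 − 1000 = -1.31 per mil

-1.3 per mil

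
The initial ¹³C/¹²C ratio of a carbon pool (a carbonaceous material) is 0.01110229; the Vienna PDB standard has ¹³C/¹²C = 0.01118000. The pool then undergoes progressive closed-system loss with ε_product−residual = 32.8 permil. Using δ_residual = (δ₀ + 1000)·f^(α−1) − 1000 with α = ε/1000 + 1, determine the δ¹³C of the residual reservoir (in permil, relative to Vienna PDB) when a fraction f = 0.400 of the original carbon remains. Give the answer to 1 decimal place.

-36.4 permil

δ₀ = (0.01110229/0.01118000 − 1)×1000 = (0.993049 − 1)×1000 = -6.951 permil
α − 1 = ε/1000 = 0.0328
f^(α−1) = 0.400^(0.0328) = 0.970393
δ_res = (-6.951 + 1000) × 0.970393 − 1000 = 963.648 − 1000 = -36.35 permil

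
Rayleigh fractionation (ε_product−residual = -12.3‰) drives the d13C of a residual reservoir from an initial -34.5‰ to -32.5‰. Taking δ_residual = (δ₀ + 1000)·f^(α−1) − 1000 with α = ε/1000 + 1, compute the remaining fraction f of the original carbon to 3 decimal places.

0.845

α − 1 = ε/1000 = -0.0123
(δ_res + 1000)/(δ₀ + 1000) = (-32.5 + 1000)/(-34.5 + 1000) = 967.5/965.5 = 1.002071
f = 1.002071^(1/-0.0123) = exp(ln(1.002071)/-0.0123) = exp(0.00207/-0.0123)
f = exp(-0.1682) = 0.8452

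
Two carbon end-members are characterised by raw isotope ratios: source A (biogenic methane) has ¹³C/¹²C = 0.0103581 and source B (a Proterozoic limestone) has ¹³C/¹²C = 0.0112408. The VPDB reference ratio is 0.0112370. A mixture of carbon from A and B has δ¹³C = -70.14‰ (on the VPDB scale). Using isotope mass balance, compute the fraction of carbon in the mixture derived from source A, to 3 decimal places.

δ_A = (0.0103581/0.0112370 − 1)×1000 = (0.921785 − 1)×1000 = -78.215‰
δ_B = (0.0112408/0.0112370 − 1)×1000 = (1.000338 − 1)×1000 = 0.338‰
f_A = (δ_mix − δ_B)/(δ_A − δ_B) = (-70.14 − (0.338))/(-78.215 − (0.338))
f_A = -70.478 / -78.553 = 0.8972

0.897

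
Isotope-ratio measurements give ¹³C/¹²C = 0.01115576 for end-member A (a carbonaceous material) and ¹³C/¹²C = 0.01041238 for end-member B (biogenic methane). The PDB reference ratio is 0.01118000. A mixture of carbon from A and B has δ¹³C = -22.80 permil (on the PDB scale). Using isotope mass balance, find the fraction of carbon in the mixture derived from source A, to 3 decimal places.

0.690

δ_A = (0.01115576/0.01118000 − 1)×1000 = (0.997832 − 1)×1000 = -2.168 permil
δ_B = (0.01041238/0.01118000 − 1)×1000 = (0.931340 − 1)×1000 = -68.660 permil
f_A = (δ_mix − δ_B)/(δ_A − δ_B) = (-22.80 − (-68.660))/(-2.168 − (-68.660))
f_A = 45.860 / 66.492 = 0.6897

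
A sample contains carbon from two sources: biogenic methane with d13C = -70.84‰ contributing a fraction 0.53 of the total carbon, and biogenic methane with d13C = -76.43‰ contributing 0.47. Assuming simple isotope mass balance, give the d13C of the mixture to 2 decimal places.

δ_mix = f_A·δ_A + f_B·δ_B
δ_mix = 0.53 × (-70.84) + 0.47 × (-76.43)
δ_mix = -37.545 + -35.922 = -73.467‰

-73.47‰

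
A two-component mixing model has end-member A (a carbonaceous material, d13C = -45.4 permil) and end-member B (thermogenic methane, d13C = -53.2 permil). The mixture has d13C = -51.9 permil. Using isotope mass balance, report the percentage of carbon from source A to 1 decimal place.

16.7%

δ_mix = f_A·δ_A + (1 − f_A)·δ_B  ⇒  f_A = (δ_mix − δ_B)/(δ_A − δ_B)
f_A = (-51.9 − (-53.2)) / (-45.4 − (-53.2))
f_A = 1.3 / 7.8 = 0.1667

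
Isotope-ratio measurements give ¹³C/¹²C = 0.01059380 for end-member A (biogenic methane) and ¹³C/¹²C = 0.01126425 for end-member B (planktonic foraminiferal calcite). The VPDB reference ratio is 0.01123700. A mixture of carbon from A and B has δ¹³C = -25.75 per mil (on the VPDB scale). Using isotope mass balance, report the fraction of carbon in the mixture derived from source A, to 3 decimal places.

0.472

δ_A = (0.01059380/0.01123700 − 1)×1000 = (0.942761 − 1)×1000 = -57.239 per mil
δ_B = (0.01126425/0.01123700 − 1)×1000 = (1.002425 − 1)×1000 = 2.425 per mil
f_A = (δ_mix − δ_B)/(δ_A − δ_B) = (-25.75 − (2.425))/(-57.239 − (2.425))
f_A = -28.175 / -59.665 = 0.4722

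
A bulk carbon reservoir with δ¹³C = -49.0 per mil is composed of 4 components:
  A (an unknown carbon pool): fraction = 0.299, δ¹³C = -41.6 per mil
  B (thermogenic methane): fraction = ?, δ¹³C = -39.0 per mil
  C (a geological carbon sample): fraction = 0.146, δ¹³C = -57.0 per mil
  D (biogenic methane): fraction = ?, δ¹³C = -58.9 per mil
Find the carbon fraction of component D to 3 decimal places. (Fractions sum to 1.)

Let f_D and f_B be the unknown fractions; fractions sum to 1 so f_D + f_B = 0.555.
Mass balance: Σ fᵢ·δᵢ = δ_bulk ⇒ f_D·(-58.9) + f_B·(-39.0) = -49.0 − (-20.760) = -28.240
Substitute f_B = 0.555 − f_D:
f_D·(-58.9 − -39.0) = -28.240 − 0.555×(-39.0) = -6.595
f_D = -6.595 / -19.9 = 0.3314

0.331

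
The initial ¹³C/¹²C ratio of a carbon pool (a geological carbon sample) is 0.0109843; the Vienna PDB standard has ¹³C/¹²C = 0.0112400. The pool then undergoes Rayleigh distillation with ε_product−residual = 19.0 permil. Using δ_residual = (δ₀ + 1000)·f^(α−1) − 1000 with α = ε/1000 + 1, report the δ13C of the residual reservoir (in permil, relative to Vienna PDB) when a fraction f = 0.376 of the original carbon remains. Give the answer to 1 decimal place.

-40.7 permil

δ₀ = (0.0109843/0.0112400 − 1)×1000 = (0.977251 − 1)×1000 = -22.749 permil
α − 1 = ε/1000 = 0.0190
f^(α−1) = 0.376^(0.0190) = 0.981586
δ_res = (-22.749 + 1000) × 0.981586 − 1000 = 959.256 − 1000 = -40.74 permil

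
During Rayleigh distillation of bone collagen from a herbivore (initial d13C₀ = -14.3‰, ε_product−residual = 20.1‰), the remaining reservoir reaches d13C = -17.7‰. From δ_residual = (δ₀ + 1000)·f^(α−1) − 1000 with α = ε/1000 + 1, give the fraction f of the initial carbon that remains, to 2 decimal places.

α − 1 = ε/1000 = 0.0201
(δ_res + 1000)/(δ₀ + 1000) = (-17.7 + 1000)/(-14.3 + 1000) = 982.3/985.7 = 0.996551
f = 0.996551^(1/0.0201) = exp(ln(0.996551)/0.0201) = exp(-0.00346/0.0201)
f = exp(-0.1719) = 0.8421

0.84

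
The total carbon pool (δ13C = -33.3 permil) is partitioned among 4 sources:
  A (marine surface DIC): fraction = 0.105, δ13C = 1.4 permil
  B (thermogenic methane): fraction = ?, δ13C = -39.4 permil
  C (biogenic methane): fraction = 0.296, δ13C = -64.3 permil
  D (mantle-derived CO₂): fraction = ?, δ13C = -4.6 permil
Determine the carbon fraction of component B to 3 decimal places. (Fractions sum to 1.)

0.335

Let f_B and f_D be the unknown fractions; fractions sum to 1 so f_B + f_D = 0.599.
Mass balance: Σ fᵢ·δᵢ = δ_bulk ⇒ f_B·(-39.4) + f_D·(-4.6) = -33.3 − (-18.886) = -14.414
Substitute f_D = 0.599 − f_B:
f_B·(-39.4 − -4.6) = -14.414 − 0.599×(-4.6) = -11.659
f_B = -11.659 / -34.8 = 0.3350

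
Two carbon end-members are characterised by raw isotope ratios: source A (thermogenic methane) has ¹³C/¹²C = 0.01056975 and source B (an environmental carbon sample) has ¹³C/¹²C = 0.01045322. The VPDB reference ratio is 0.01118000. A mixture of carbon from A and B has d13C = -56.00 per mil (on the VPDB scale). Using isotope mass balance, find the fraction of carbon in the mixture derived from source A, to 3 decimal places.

0.864

δ_A = (0.01056975/0.01118000 − 1)×1000 = (0.945416 − 1)×1000 = -54.584 per mil
δ_B = (0.01045322/0.01118000 − 1)×1000 = (0.934993 − 1)×1000 = -65.007 per mil
f_A = (δ_mix − δ_B)/(δ_A − δ_B) = (-56.00 − (-65.007))/(-54.584 − (-65.007))
f_A = 9.007 / 10.423 = 0.8642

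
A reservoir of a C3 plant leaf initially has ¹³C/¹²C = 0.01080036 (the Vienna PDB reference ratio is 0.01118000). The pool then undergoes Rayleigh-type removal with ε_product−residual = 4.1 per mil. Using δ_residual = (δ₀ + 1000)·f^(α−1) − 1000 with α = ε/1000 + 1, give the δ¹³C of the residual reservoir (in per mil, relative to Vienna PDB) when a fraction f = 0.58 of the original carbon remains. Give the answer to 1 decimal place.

δ₀ = (0.01080036/0.01118000 − 1)×1000 = (0.966043 − 1)×1000 = -33.957 per mil
α − 1 = ε/1000 = 0.0041
f^(α−1) = 0.58^(0.0041) = 0.997769
δ_res = (-33.957 + 1000) × 0.997769 − 1000 = 963.888 − 1000 = -36.11 per mil

-36.1 per mil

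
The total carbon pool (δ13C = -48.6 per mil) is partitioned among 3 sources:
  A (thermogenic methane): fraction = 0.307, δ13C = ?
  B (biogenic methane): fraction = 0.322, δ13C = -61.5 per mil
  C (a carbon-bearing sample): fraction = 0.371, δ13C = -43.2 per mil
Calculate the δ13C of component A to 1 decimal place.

Isotope mass balance: δ_bulk = Σ fᵢ·δᵢ.
-48.6 = 0.307×δ_A + 0.322×(-61.5) + 0.371×(-43.2)
0.307·δ_A = -48.6 − (-35.830) = -12.770
δ_A = -12.770 / 0.307 = -41.60 per mil

-41.6 per mil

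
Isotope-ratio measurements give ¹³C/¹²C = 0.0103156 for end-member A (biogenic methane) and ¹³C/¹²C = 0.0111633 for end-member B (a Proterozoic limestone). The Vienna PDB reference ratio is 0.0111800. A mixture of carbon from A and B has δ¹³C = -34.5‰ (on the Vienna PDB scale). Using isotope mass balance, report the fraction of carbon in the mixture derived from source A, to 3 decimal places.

0.435

δ_A = (0.0103156/0.0111800 − 1)×1000 = (0.922683 − 1)×1000 = -77.317‰
δ_B = (0.0111633/0.0111800 − 1)×1000 = (0.998506 − 1)×1000 = -1.494‰
f_A = (δ_mix − δ_B)/(δ_A − δ_B) = (-34.5 − (-1.494))/(-77.317 − (-1.494))
f_A = -33.006 / -75.823 = 0.4353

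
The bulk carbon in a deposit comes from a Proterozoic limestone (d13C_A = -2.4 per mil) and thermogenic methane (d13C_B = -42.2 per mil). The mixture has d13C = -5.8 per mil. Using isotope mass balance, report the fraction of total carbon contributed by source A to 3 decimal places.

0.915

δ_mix = f_A·δ_A + (1 − f_A)·δ_B  ⇒  f_A = (δ_mix − δ_B)/(δ_A − δ_B)
f_A = (-5.8 − (-42.2)) / (-2.4 − (-42.2))
f_A = 36.4 / 39.8 = 0.9146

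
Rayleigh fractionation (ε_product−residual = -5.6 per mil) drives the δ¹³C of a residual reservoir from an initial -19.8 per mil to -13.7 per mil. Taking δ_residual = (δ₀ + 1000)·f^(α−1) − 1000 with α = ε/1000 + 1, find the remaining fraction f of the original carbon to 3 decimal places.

α − 1 = ε/1000 = -0.0056
(δ_res + 1000)/(δ₀ + 1000) = (-13.7 + 1000)/(-19.8 + 1000) = 986.3/980.2 = 1.006223
f = 1.006223^(1/-0.0056) = exp(ln(1.006223)/-0.0056) = exp(0.00620/-0.0056)
f = exp(-1.1078) = 0.3303

0.330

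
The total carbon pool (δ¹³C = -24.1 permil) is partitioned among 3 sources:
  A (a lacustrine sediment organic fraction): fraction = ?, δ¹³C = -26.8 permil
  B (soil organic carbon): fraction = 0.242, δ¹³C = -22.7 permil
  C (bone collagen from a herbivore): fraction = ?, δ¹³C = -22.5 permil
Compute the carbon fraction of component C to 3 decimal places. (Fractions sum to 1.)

0.397

Let f_C and f_A be the unknown fractions; fractions sum to 1 so f_C + f_A = 0.758.
Mass balance: Σ fᵢ·δᵢ = δ_bulk ⇒ f_C·(-22.5) + f_A·(-26.8) = -24.1 − (-5.493) = -18.607
Substitute f_A = 0.758 − f_C:
f_C·(-22.5 − -26.8) = -18.607 − 0.758×(-26.8) = 1.708
f_C = 1.708 / 4.3 = 0.3972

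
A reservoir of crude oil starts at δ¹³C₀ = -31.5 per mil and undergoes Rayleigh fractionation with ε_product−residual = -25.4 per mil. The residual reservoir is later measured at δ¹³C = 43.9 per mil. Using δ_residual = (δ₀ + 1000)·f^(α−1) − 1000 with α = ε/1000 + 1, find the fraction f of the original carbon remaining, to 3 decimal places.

α − 1 = ε/1000 = -0.0254
(δ_res + 1000)/(δ₀ + 1000) = (43.9 + 1000)/(-31.5 + 1000) = 1043.9/968.5 = 1.077852
f = 1.077852^(1/-0.0254) = exp(ln(1.077852)/-0.0254) = exp(0.07497/-0.0254)
f = exp(-2.9516) = 0.0523

0.052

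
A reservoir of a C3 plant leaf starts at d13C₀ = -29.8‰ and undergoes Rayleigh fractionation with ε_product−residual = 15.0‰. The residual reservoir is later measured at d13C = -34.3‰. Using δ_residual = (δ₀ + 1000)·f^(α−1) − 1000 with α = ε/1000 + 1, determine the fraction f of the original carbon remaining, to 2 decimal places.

0.73

α − 1 = ε/1000 = 0.0150
(δ_res + 1000)/(δ₀ + 1000) = (-34.3 + 1000)/(-29.8 + 1000) = 965.7/970.2 = 0.995362
f = 0.995362^(1/0.0150) = exp(ln(0.995362)/0.0150) = exp(-0.00465/0.0150)
f = exp(-0.3099) = 0.7335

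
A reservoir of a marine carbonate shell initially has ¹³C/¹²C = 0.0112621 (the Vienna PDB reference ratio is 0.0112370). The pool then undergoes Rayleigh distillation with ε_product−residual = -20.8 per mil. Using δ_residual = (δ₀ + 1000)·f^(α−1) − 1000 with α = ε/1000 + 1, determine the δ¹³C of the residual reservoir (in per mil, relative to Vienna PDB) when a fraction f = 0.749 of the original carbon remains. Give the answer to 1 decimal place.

δ₀ = (0.0112621/0.0112370 − 1)×1000 = (1.002234 − 1)×1000 = 2.234 per mil
α − 1 = ε/1000 = -0.0208
f^(α−1) = 0.749^(-0.0208) = 1.006030
δ_res = (2.234 + 1000) × 1.006030 − 1000 = 1008.277 − 1000 = 8.28 per mil

8.3 per mil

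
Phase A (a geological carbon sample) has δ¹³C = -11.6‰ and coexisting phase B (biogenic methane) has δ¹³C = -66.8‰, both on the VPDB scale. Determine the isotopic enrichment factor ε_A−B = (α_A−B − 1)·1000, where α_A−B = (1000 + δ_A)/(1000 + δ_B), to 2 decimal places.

α_A−B = (1000 + -11.6) / (1000 + -66.8) = 988.4 / 933.2 = 1.059151
ε_A−B = (1.059151 − 1) × 1000 = 59.151‰
(The approximation ε ≈ δ_A − δ_B would give 55.2‰.)

59.15‰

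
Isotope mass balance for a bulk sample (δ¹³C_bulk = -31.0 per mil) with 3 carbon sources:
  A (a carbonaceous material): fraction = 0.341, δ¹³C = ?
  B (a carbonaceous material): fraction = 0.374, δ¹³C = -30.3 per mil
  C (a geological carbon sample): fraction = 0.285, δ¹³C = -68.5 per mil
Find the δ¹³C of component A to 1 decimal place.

-0.4 per mil

Isotope mass balance: δ_bulk = Σ fᵢ·δᵢ.
-31.0 = 0.341×δ_A + 0.374×(-30.3) + 0.285×(-68.5)
0.341·δ_A = -31.0 − (-30.855) = -0.145
δ_A = -0.145 / 0.341 = -0.43 per mil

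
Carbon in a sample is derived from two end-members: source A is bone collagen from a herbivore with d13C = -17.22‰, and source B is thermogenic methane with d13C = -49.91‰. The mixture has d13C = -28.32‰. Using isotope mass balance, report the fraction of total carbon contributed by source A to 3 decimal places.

0.660

δ_mix = f_A·δ_A + (1 − f_A)·δ_B  ⇒  f_A = (δ_mix − δ_B)/(δ_A − δ_B)
f_A = (-28.32 − (-49.91)) / (-17.22 − (-49.91))
f_A = 21.59 / 32.69 = 0.6604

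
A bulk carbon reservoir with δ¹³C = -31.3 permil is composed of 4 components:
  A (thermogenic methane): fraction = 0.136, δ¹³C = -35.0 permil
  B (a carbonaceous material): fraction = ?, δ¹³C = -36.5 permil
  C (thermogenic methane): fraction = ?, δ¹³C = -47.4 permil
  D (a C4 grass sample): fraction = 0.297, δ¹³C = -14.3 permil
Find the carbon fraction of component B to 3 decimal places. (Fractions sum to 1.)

Let f_B and f_C be the unknown fractions; fractions sum to 1 so f_B + f_C = 0.567.
Mass balance: Σ fᵢ·δᵢ = δ_bulk ⇒ f_B·(-36.5) + f_C·(-47.4) = -31.3 − (-9.007) = -22.293
Substitute f_C = 0.567 − f_B:
f_B·(-36.5 − -47.4) = -22.293 − 0.567×(-47.4) = 4.583
f_B = 4.583 / 10.9 = 0.4204

0.420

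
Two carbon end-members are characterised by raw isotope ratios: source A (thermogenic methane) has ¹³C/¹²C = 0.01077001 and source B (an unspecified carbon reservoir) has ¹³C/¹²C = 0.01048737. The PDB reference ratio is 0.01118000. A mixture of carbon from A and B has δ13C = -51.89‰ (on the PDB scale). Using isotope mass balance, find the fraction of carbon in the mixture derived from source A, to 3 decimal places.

δ_A = (0.01077001/0.01118000 − 1)×1000 = (0.963328 − 1)×1000 = -36.672‰
δ_B = (0.01048737/0.01118000 − 1)×1000 = (0.938047 − 1)×1000 = -61.953‰
f_A = (δ_mix − δ_B)/(δ_A − δ_B) = (-51.89 − (-61.953))/(-36.672 − (-61.953))
f_A = 10.063 / 25.281 = 0.3980

0.398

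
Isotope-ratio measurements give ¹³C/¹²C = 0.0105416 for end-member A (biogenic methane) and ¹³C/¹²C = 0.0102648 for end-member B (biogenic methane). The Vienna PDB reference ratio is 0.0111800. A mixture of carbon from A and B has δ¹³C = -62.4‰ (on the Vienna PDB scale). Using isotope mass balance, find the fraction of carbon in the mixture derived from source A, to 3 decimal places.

δ_A = (0.0105416/0.0111800 − 1)×1000 = (0.942898 − 1)×1000 = -57.102‰
δ_B = (0.0102648/0.0111800 − 1)×1000 = (0.918140 − 1)×1000 = -81.860‰
f_A = (δ_mix − δ_B)/(δ_A − δ_B) = (-62.4 − (-81.860))/(-57.102 − (-81.860))
f_A = 19.460 / 24.758 = 0.7860

0.786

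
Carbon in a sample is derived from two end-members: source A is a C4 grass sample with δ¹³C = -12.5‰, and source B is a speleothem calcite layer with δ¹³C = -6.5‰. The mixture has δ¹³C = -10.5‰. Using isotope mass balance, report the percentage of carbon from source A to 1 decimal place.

66.7%

δ_mix = f_A·δ_A + (1 − f_A)·δ_B  ⇒  f_A = (δ_mix − δ_B)/(δ_A − δ_B)
f_A = (-10.5 − (-6.5)) / (-12.5 − (-6.5))
f_A = -4.0 / -6.0 = 0.6667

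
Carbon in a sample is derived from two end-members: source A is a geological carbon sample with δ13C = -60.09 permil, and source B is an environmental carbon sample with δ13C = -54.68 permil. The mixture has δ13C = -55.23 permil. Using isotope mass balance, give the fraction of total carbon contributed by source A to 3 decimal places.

0.102

δ_mix = f_A·δ_A + (1 − f_A)·δ_B  ⇒  f_A = (δ_mix − δ_B)/(δ_A − δ_B)
f_A = (-55.23 − (-54.68)) / (-60.09 − (-54.68))
f_A = -0.55 / -5.41 = 0.1017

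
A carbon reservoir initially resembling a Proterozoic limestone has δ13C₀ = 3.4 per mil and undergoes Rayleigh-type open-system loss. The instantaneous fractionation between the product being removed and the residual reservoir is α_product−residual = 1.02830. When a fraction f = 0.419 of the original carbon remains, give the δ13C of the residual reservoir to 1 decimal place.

Rayleigh residual: δ_res = (δ₀ + 1000)·f^(α−1) − 1000
α − 1 = 0.02830
f^(α−1) = 0.419^(0.02830) = 0.975683
δ_res = (3.4 + 1000) × 0.975683 − 1000 = 979.000 − 1000 = -21.00 per mil

-21.0 per mil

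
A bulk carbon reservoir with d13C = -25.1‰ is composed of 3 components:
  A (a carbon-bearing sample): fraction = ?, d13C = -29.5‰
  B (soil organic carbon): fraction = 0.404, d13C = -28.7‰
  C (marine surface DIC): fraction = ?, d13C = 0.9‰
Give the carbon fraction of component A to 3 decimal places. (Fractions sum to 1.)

0.462

Let f_A and f_C be the unknown fractions; fractions sum to 1 so f_A + f_C = 0.596.
Mass balance: Σ fᵢ·δᵢ = δ_bulk ⇒ f_A·(-29.5) + f_C·(0.9) = -25.1 − (-11.595) = -13.505
Substitute f_C = 0.596 − f_A:
f_A·(-29.5 − 0.9) = -13.505 − 0.596×(0.9) = -14.042
f_A = -14.042 / -30.4 = 0.4619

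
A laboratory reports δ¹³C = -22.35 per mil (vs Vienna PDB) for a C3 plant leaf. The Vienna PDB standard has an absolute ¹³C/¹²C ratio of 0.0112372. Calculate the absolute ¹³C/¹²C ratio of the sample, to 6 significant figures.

R_sample = R_standard × (δ¹³C/1000 + 1)
R_sample = 0.0112372 × (-22.35/1000 + 1) = 0.0112372 × 0.977650
R_sample = 0.0109860

0.0109860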